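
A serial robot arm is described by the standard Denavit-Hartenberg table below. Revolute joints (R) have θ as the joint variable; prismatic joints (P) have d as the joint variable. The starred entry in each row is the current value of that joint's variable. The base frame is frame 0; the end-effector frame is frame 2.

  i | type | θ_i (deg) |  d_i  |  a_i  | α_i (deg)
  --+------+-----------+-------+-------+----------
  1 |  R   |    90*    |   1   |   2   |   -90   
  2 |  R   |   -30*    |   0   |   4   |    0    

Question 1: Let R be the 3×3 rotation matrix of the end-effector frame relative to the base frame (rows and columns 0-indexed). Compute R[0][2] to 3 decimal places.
-1.000

End-effector z-axis (col 2 of R) = (-1.0000,0.0000,0.0000)
R[0][2] = -1.0000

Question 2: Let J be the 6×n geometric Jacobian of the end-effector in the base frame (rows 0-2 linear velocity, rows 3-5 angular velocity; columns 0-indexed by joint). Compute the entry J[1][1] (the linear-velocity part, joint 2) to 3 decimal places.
2.000

axis z_1 = (-1.0000,0.0000,0.0000); lever o_n−o_1 = (0.0000,3.4641,2.0000)
cross product → J_v[:, 1] = (-0.0000,2.0000,-3.4641)
J_ω[:, 1] = z_1
entry J[1][1] = 2.0000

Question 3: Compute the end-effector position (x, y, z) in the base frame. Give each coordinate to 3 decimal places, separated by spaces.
0.000 5.464 3.000

after link 1: o_1 = (0.0000, 2.0000, 1.0000)
after link 2: o_2 = (0.0000, 5.4641, 3.0000)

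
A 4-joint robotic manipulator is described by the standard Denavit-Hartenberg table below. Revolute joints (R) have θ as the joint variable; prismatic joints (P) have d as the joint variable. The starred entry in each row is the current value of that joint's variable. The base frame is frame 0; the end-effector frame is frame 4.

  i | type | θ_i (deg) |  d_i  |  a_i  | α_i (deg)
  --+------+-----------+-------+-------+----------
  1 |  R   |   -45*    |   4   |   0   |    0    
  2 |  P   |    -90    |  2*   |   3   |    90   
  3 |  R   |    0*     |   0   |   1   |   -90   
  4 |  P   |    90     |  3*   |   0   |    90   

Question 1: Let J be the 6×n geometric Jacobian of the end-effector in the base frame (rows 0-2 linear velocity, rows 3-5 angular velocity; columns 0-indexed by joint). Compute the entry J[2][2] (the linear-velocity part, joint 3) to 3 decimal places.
1.000

axis z_2 = (-0.7071,0.7071,0.0000); lever o_n−o_2 = (-0.7071,-0.7071,3.0000)
cross product → J_v[:, 2] = (2.1213,2.1213,1.0000)
J_ω[:, 2] = z_2
entry J[2][2] = 1.0000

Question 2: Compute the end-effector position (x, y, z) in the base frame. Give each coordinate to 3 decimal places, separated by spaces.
-2.828 -2.828 9.000

after link 1: o_1 = (0.0000, 0.0000, 4.0000)
after link 2: o_2 = (-2.1213, -2.1213, 6.0000)
after link 3: o_3 = (-2.8284, -2.8284, 6.0000)
after link 4: o_4 = (-2.8284, -2.8284, 9.0000)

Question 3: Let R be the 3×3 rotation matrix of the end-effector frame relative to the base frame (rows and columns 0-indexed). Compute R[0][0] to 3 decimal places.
End-effector x-axis (col 0 of R) = (0.7071,-0.7071,0.0000)
R[0][0] = 0.7071

0.707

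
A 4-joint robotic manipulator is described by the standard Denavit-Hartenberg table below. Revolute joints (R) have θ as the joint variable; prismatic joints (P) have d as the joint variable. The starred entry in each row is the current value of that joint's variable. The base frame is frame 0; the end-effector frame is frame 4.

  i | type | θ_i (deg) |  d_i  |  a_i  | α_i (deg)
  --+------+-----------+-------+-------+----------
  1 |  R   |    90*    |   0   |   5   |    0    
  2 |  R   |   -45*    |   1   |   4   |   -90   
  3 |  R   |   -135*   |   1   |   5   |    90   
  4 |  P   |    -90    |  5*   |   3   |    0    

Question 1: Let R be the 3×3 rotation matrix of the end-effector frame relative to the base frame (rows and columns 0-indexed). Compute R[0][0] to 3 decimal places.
0.707

End-effector x-axis (col 0 of R) = (0.7071,-0.7071,-0.0000)
R[0][0] = 0.7071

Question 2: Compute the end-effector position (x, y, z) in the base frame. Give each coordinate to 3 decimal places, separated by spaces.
-0.757 1.414 1.000

after link 1: o_1 = (0.0000, 5.0000, 0.0000)
after link 2: o_2 = (2.8284, 7.8284, 1.0000)
after link 3: o_3 = (-0.3787, 6.0355, 4.5355)
after link 4: o_4 = (-0.7574, 1.4142, 1.0000)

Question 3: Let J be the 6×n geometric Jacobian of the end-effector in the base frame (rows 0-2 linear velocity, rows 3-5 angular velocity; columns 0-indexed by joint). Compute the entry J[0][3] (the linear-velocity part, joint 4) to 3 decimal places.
prismatic axis z_3 = (-0.5000,-0.5000,-0.7071)
J_v[:, 3] = z_3; J_ω[:, 3] = (0,0,0)
entry J[0][3] = -0.5000

-0.500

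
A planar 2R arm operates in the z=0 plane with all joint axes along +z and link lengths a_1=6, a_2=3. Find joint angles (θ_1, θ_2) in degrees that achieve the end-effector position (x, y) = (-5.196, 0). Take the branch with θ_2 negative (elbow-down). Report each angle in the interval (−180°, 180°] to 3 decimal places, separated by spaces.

-150.000 -120.003

cos θ_2 = (26.9984−6²−3²)/(2·6·3) = -0.5000; θ_2 = -120.0029° (elbow-down)
β = atan2(0.0000,-5.1960) = 180.0000°; ψ = atan2(-2.5980,4.4999) = -30.0000°
θ_1 = β − ψ = 210.0000°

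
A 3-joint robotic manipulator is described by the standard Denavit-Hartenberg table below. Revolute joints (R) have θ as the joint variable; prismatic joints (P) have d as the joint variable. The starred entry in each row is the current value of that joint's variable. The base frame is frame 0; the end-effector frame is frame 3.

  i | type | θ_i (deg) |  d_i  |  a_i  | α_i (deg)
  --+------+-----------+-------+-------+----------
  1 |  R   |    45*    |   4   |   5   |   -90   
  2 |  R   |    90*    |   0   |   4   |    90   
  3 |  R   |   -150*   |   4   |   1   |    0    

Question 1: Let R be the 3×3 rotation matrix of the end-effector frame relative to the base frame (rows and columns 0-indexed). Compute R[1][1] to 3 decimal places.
End-effector y-axis (col 1 of R) = (0.6124,-0.6124,-0.5000)
R[1][1] = -0.6124

-0.612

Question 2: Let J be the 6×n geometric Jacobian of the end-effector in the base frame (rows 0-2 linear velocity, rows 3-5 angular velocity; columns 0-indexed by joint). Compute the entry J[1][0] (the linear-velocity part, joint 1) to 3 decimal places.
6.718

axis z_0 = ẑ; lever o_n−o_0 = (6.7175,6.0104,0.8660)
cross product → J_v[:, 0] = (-6.0104,6.7175,0.0000)
J_ω[:, 0] = z_0
entry J[1][0] = 6.7175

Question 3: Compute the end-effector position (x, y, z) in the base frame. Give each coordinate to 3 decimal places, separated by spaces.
6.718 6.010 0.866

after link 1: o_1 = (3.5355, 3.5355, 4.0000)
after link 2: o_2 = (3.5355, 3.5355, 0.0000)
after link 3: o_3 = (6.7175, 6.0104, 0.8660)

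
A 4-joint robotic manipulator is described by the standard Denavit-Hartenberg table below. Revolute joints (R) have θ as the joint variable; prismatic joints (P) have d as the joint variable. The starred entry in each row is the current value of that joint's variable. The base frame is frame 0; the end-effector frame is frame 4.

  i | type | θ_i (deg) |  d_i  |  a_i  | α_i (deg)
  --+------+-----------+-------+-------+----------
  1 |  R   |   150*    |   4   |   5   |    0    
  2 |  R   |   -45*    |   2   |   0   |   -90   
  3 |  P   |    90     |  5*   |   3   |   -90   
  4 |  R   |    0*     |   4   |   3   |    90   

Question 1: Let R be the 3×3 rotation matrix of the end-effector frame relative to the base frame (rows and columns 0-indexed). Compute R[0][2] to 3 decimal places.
End-effector z-axis (col 2 of R) = (-0.9659,-0.2588,0.0000)
R[0][2] = -0.9659

-0.966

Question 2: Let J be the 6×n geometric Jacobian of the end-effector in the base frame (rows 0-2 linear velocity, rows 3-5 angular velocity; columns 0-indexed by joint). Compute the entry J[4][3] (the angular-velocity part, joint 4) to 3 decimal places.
-0.966

axis z_3 = (0.2588,-0.9659,-0.0000); lever o_n−o_3 = (1.0353,-3.8637,-3.0000)
cross product → J_v[:, 3] = (2.8978,0.7765,-0.0000)
J_ω[:, 3] = z_3
entry J[4][3] = -0.9659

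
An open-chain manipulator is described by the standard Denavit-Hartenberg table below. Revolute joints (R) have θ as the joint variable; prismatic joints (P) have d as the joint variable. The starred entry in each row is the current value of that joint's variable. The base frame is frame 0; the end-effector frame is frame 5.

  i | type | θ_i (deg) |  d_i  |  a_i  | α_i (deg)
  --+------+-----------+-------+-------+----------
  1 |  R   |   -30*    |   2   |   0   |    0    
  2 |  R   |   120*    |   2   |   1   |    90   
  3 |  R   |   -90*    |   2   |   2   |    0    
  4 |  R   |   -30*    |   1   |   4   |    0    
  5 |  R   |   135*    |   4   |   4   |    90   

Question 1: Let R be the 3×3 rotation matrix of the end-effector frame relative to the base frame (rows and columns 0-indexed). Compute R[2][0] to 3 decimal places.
End-effector x-axis (col 0 of R) = (0.0000,0.9659,0.2588)
R[2][0] = 0.2588

0.259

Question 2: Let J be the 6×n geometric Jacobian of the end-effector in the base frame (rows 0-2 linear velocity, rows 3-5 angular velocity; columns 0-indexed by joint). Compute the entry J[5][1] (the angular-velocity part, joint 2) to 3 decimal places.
1.000

axis z_1 = (0.0000,0.0000,1.0000); lever o_n−o_1 = (7.0000,2.8637,-2.4288)
cross product → J_v[:, 1] = (-2.8637,7.0000,0.0000)
J_ω[:, 1] = z_1
entry J[5][1] = 1.0000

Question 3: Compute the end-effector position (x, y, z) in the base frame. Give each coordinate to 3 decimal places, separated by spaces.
7.000 2.864 -0.429

after link 1: o_1 = (0.0000, 0.0000, 2.0000)
after link 2: o_2 = (0.0000, 1.0000, 4.0000)
after link 3: o_3 = (2.0000, 1.0000, 2.0000)
after link 4: o_4 = (3.0000, -1.0000, -1.4641)
after link 5: o_5 = (7.0000, 2.8637, -0.4288)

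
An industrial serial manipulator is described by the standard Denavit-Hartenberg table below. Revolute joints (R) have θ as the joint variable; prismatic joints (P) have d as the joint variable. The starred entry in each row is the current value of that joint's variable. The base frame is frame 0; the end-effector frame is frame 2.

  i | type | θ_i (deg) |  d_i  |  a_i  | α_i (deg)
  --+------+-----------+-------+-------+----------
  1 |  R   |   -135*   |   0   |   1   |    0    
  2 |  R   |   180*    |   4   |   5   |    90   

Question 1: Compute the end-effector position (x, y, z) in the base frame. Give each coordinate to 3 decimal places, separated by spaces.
2.828 2.828 4.000

after link 1: o_1 = (-0.7071, -0.7071, 0.0000)
after link 2: o_2 = (2.8284, 2.8284, 4.0000)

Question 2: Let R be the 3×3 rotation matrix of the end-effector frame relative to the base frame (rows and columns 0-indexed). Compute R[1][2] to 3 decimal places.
End-effector z-axis (col 2 of R) = (0.7071,-0.7071,0.0000)
R[1][2] = -0.7071

-0.707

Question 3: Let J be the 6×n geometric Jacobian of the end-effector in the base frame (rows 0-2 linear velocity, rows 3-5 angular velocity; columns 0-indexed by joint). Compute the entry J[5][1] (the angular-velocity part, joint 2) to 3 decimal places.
1.000

axis z_1 = (0.0000,0.0000,1.0000); lever o_n−o_1 = (3.5355,3.5355,4.0000)
cross product → J_v[:, 1] = (-3.5355,3.5355,0.0000)
J_ω[:, 1] = z_1
entry J[5][1] = 1.0000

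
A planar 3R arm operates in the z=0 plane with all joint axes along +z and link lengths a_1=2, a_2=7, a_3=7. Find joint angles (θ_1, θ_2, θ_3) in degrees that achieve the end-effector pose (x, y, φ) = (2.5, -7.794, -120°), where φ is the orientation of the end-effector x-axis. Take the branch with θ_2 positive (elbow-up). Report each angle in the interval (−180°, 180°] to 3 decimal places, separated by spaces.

-120.000 120.002 -120.002

wrist centre = target − a_3·(cos φ, sin φ) = (6.0000, -1.7318)
cos θ_2 = (38.9992−2²−7²)/(2·2·7) = -0.5000; θ_2 = 120.0019° (elbow-up)
β = atan2(-1.7318,6.0000) = -16.1001°; ψ = atan2(6.0621,-1.5002) = 103.8999°
θ_1 = β − ψ = -120.0000°
θ_3 = φ − θ_1 − θ_2 = -120.0019° (wrapped to (-180°,180°])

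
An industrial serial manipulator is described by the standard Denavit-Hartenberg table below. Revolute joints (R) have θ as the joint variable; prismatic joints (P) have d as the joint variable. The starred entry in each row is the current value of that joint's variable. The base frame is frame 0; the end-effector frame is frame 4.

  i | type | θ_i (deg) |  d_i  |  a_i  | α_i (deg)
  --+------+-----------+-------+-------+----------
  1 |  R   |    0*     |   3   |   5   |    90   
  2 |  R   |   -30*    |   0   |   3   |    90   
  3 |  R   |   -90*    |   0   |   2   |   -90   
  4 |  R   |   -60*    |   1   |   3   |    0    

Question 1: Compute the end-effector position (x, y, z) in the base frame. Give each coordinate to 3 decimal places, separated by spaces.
7.165 3.500 -1.250

after link 1: o_1 = (5.0000, 0.0000, 3.0000)
after link 2: o_2 = (7.5981, -0.0000, 1.5000)
after link 3: o_3 = (7.5981, 2.0000, 1.5000)
after link 4: o_4 = (7.1651, 3.5000, -1.2500)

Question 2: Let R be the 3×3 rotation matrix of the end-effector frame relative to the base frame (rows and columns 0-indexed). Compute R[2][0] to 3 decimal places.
-0.750

End-effector x-axis (col 0 of R) = (-0.4330,0.5000,-0.7500)
R[2][0] = -0.7500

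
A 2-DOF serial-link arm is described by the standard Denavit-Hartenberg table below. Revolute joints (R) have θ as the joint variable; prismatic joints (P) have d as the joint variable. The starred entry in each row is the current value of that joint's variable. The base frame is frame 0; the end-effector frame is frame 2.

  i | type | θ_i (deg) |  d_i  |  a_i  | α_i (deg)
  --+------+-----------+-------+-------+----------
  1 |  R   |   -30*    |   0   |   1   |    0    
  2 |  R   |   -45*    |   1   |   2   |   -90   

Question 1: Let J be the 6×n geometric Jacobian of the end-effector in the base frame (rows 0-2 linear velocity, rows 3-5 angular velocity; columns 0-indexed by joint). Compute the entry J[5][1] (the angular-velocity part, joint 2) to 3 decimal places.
axis z_1 = (0.0000,0.0000,1.0000); lever o_n−o_1 = (0.5176,-1.9319,1.0000)
cross product → J_v[:, 1] = (1.9319,0.5176,-0.0000)
J_ω[:, 1] = z_1
entry J[5][1] = 1.0000

1.000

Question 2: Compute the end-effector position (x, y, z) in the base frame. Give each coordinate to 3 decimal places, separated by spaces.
1.384 -2.432 1.000

after link 1: o_1 = (0.8660, -0.5000, 0.0000)
after link 2: o_2 = (1.3837, -2.4319, 1.0000)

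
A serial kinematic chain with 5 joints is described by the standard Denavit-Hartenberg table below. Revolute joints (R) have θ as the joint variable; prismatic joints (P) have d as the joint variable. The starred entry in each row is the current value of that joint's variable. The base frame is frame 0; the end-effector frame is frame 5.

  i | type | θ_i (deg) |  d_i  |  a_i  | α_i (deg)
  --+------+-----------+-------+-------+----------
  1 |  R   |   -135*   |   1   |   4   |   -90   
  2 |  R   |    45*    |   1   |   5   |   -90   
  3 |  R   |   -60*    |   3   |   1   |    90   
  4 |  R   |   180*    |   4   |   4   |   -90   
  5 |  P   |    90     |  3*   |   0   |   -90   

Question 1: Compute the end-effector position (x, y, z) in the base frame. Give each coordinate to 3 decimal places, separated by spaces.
after link 1: o_1 = (-2.8284, -2.8284, 1.0000)
after link 2: o_2 = (-4.6213, -6.0355, -2.5355)
after link 3: o_3 = (-2.7589, -5.3979, -5.0104)
after link 4: o_4 = (-1.0622, -1.6306, -1.1467)
after link 5: o_5 = (-2.5622, -3.1306, 0.9746)

-2.562 -3.131 0.975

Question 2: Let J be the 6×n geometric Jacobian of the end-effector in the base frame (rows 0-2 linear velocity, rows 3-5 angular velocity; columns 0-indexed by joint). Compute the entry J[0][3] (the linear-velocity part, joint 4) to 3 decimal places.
-0.913

axis z_3 = (0.7866,0.0795,0.6124); lever o_n−o_3 = (0.1968,2.2673,5.9850)
cross product → J_v[:, 3] = (-0.9129,-4.5871,1.7678)
J_ω[:, 3] = z_3
entry J[0][3] = -0.9129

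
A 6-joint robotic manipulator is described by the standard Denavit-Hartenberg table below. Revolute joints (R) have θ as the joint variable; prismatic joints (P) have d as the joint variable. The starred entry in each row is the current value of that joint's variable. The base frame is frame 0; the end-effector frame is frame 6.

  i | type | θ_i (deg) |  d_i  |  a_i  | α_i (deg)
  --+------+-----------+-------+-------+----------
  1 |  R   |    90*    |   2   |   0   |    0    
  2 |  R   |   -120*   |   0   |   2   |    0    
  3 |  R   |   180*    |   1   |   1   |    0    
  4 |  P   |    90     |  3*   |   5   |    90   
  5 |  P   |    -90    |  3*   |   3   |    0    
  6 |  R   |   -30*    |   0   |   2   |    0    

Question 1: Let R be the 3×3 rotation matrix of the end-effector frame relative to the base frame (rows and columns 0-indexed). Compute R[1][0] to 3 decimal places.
End-effector x-axis (col 0 of R) = (0.2500,0.4330,-0.8660)
R[1][0] = 0.4330

0.433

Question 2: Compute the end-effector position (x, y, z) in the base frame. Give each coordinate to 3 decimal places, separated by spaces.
after link 1: o_1 = (0.0000, 0.0000, 2.0000)
after link 2: o_2 = (1.7321, -1.0000, 2.0000)
after link 3: o_3 = (0.8660, -0.5000, 3.0000)
after link 4: o_4 = (-1.6340, -4.8301, 6.0000)
after link 5: o_5 = (-4.2321, -3.3301, 3.0000)
after link 6: o_6 = (-3.7321, -2.4641, 1.2679)

-3.732 -2.464 1.268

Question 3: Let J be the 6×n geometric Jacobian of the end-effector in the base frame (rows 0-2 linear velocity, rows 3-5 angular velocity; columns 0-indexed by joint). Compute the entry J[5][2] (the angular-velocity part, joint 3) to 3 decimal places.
1.000

axis z_2 = (0.0000,0.0000,1.0000); lever o_n−o_2 = (-5.4641,-1.4641,-0.7321)
cross product → J_v[:, 2] = (1.4641,-5.4641,0.0000)
J_ω[:, 2] = z_2
entry J[5][2] = 1.0000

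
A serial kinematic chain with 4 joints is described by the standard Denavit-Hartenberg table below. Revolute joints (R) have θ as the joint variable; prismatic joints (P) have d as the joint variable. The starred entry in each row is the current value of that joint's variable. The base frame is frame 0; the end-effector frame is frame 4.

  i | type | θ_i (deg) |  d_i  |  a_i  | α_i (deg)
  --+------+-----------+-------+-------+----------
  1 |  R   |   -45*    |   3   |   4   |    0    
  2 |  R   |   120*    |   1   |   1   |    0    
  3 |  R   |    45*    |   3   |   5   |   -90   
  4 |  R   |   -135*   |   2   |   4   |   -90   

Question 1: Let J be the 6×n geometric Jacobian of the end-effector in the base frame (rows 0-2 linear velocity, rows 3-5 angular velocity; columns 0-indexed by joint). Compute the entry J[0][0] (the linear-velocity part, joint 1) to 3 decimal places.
axis z_0 = ẑ; lever o_n−o_0 = (0.2694,-0.9819,9.8284)
cross product → J_v[:, 0] = (0.9819,0.2694,-0.0000)
J_ω[:, 0] = z_0
entry J[0][0] = 0.9819

0.982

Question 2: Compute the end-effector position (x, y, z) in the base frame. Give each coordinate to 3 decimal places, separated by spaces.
0.269 -0.982 9.828

after link 1: o_1 = (2.8284, -2.8284, 3.0000)
after link 2: o_2 = (3.0872, -1.8625, 4.0000)
after link 3: o_3 = (0.5872, 2.4676, 7.0000)
after link 4: o_4 = (0.2694, -0.9819, 9.8284)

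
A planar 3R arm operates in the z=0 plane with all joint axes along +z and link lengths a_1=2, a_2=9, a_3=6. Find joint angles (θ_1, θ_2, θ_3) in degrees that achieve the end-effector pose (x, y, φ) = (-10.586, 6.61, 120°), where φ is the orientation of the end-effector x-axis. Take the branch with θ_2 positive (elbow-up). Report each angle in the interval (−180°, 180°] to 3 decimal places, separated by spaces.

45.009 134.995 -60.004

wrist centre = target − a_3·(cos φ, sin φ) = (-7.5860, 1.4138)
cos θ_2 = (59.5464−2²−9²)/(2·2·9) = -0.7070; θ_2 = 134.9950° (elbow-up)
β = atan2(1.4138,-7.5860) = 169.4426°; ψ = atan2(6.3645,-4.3634) = 124.4339°
θ_1 = β − ψ = 45.0087°
θ_3 = φ − θ_1 − θ_2 = -60.0037° (wrapped to (-180°,180°])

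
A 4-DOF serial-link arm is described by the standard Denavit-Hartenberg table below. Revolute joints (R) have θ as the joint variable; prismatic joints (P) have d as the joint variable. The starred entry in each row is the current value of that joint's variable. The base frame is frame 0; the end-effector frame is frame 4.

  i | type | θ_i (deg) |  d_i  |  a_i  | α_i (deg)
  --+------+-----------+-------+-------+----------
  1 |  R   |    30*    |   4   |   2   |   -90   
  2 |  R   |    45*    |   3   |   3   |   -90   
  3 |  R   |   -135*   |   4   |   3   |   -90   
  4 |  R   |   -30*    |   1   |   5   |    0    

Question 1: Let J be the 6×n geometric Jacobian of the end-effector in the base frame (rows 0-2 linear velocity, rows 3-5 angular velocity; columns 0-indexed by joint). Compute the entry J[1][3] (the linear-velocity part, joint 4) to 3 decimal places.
2.437

axis z_3 = (0.0795,0.8624,-0.5000); lever o_n−o_3 = (-4.8574,1.5476,-0.1027)
cross product → J_v[:, 3] = (0.6852,2.4369,4.3119)
J_ω[:, 3] = z_3
entry J[1][3] = 2.4369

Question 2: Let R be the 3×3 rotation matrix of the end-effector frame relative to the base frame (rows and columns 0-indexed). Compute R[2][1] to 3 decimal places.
End-effector y-axis (col 1 of R) = (0.1370,0.4874,0.8624)
R[2][1] = 0.8624

0.862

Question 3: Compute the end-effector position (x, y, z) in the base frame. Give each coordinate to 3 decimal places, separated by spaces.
after link 1: o_1 = (1.7321, 1.0000, 4.0000)
after link 2: o_2 = (2.0692, 4.6587, 1.8787)
after link 3: o_3 = (-2.7400, 4.3316, 0.5503)
after link 4: o_4 = (-7.5974, 5.8792, 0.4475)

-7.597 5.879 0.448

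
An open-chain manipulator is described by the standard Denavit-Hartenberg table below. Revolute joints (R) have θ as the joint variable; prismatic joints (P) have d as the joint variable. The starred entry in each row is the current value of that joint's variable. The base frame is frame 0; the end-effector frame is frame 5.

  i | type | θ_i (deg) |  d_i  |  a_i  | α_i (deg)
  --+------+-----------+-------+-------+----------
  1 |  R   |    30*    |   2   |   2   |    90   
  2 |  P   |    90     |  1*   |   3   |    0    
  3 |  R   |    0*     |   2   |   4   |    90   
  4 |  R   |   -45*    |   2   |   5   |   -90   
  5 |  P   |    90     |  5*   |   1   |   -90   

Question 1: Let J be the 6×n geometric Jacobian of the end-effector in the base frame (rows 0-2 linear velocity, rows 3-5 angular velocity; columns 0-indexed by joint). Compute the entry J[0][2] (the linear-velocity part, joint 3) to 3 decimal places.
axis z_2 = (0.5000,-0.8660,0.0000); lever o_n−o_2 = (1.8660,-1.2321,11.0711)
cross product → J_v[:, 2] = (-9.5878,-5.5355,1.0000)
J_ω[:, 2] = z_2
entry J[0][2] = -9.5878

-9.588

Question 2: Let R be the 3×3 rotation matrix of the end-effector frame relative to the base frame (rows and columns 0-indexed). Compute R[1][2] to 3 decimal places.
End-effector z-axis (col 2 of R) = (0.3536,-0.6124,-0.7071)
R[1][2] = -0.6124

-0.612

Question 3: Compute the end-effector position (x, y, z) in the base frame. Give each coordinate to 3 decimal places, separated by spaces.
4.098 -1.098 16.071

after link 1: o_1 = (1.7321, 1.0000, 2.0000)
after link 2: o_2 = (2.2321, 0.1340, 5.0000)
after link 3: o_3 = (3.2321, -1.5981, 9.0000)
after link 4: o_4 = (3.1963, 2.4638, 12.5355)
after link 5: o_5 = (4.0981, -1.0981, 16.0711)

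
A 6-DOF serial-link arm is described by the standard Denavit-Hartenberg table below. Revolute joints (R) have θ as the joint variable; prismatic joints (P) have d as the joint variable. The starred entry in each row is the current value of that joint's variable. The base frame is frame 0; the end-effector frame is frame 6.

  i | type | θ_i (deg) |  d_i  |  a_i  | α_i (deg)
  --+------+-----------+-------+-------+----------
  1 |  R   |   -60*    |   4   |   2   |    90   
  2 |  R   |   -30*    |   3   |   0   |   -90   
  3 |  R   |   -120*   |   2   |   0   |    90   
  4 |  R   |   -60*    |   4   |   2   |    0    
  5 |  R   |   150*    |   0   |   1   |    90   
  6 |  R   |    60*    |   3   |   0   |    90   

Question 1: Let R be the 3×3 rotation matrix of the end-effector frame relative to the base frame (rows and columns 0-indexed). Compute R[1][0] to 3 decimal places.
End-effector x-axis (col 0 of R) = (0.1752,0.5625,0.8080)
R[1][0] = 0.5625

0.562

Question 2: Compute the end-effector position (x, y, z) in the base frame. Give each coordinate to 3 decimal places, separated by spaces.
after link 1: o_1 = (1.0000, -1.7321, 4.0000)
after link 2: o_2 = (-1.5981, -3.2321, 4.0000)
after link 3: o_3 = (-1.0981, -4.0981, 5.7321)
after link 4: o_4 = (-2.2655, 0.1920, 6.2141)
after link 5: o_5 = (-2.0155, -0.2410, 7.0801)
after link 6: o_6 = (-4.9151, -0.4151, 7.8301)

-4.915 -0.415 7.830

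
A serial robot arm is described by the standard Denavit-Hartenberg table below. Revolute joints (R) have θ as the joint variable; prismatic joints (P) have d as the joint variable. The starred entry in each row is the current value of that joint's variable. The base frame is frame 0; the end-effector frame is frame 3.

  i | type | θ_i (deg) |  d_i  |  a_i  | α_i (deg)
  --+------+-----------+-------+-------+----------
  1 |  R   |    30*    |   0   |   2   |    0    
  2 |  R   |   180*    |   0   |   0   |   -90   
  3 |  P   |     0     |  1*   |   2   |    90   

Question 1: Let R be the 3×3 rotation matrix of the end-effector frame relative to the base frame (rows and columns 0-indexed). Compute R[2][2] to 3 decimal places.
End-effector z-axis (col 2 of R) = (0.0000,-0.0000,1.0000)
R[2][2] = 1.0000

1.000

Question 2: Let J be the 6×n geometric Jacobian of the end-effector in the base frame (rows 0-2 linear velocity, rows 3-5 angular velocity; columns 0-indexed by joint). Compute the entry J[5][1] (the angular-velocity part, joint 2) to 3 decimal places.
1.000

axis z_1 = (0.0000,0.0000,1.0000); lever o_n−o_1 = (-1.2321,-1.8660,0.0000)
cross product → J_v[:, 1] = (1.8660,-1.2321,0.0000)
J_ω[:, 1] = z_1
entry J[5][1] = 1.0000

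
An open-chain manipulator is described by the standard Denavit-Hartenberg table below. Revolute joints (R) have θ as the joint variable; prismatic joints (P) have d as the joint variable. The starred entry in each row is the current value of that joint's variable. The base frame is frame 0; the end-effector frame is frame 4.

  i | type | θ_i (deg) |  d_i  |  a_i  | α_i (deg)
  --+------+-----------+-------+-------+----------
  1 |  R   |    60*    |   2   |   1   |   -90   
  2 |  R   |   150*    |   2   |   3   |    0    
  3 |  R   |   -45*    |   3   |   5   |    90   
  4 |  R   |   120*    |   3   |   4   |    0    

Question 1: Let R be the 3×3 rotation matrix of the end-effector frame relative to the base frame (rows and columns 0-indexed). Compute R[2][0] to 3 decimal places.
End-effector x-axis (col 0 of R) = (-0.6853,0.5451,0.4830)
R[2][0] = 0.4830

0.483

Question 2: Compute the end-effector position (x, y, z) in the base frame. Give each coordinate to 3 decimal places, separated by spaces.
-7.069 4.685 -3.174

after link 1: o_1 = (0.5000, 0.8660, 2.0000)
after link 2: o_2 = (-2.5311, -0.3840, 0.5000)
after link 3: o_3 = (-5.7762, -0.0047, -4.3296)
after link 4: o_4 = (-7.0685, 4.6852, -3.1742)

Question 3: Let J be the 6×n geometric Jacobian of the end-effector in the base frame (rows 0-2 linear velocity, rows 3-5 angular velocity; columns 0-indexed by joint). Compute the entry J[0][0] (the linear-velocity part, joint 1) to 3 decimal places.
axis z_0 = ẑ; lever o_n−o_0 = (-7.0685,4.6852,-3.1742)
cross product → J_v[:, 0] = (-4.6852,-7.0685,0.0000)
J_ω[:, 0] = z_0
entry J[0][0] = -4.6852

-4.685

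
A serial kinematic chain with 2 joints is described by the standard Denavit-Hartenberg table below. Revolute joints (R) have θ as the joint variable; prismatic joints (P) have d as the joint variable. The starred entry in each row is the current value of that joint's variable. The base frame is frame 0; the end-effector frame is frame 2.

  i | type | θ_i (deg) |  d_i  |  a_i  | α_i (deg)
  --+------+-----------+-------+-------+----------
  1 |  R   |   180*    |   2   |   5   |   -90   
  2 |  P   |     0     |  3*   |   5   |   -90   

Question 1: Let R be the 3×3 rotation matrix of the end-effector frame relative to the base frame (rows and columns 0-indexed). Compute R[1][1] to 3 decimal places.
End-effector y-axis (col 1 of R) = (0.0000,1.0000,-0.0000)
R[1][1] = 1.0000

1.000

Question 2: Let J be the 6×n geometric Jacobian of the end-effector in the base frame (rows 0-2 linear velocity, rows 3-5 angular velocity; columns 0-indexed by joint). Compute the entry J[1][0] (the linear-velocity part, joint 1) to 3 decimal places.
axis z_0 = ẑ; lever o_n−o_0 = (-10.0000,-3.0000,2.0000)
cross product → J_v[:, 0] = (3.0000,-10.0000,0.0000)
J_ω[:, 0] = z_0
entry J[1][0] = -10.0000

-10.000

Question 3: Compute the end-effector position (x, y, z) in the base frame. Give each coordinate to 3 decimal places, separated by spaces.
-10.000 -3.000 2.000

after link 1: o_1 = (-5.0000, 0.0000, 2.0000)
after link 2: o_2 = (-10.0000, -3.0000, 2.0000)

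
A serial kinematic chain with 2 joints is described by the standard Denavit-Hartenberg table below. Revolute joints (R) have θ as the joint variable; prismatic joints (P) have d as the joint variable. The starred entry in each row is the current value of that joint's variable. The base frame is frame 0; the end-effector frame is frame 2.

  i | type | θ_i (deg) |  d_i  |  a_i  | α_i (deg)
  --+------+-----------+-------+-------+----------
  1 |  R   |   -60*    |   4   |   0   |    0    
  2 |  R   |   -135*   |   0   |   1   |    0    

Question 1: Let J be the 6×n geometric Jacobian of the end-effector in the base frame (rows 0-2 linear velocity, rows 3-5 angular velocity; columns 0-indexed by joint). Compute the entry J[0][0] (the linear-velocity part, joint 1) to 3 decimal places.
axis z_0 = ẑ; lever o_n−o_0 = (-0.9659,0.2588,4.0000)
cross product → J_v[:, 0] = (-0.2588,-0.9659,0.0000)
J_ω[:, 0] = z_0
entry J[0][0] = -0.2588

-0.259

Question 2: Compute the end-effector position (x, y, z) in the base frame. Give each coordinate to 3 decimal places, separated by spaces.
-0.966 0.259 4.000

after link 1: o_1 = (0.0000, 0.0000, 4.0000)
after link 2: o_2 = (-0.9659, 0.2588, 4.0000)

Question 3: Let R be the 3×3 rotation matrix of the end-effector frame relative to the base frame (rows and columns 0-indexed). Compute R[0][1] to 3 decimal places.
End-effector y-axis (col 1 of R) = (-0.2588,-0.9659,0.0000)
R[0][1] = -0.2588

-0.259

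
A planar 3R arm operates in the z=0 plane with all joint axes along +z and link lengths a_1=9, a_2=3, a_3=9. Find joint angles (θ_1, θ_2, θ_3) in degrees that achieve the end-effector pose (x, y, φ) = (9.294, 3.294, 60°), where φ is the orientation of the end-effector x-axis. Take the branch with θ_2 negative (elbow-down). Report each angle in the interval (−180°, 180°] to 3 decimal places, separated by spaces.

-30.003 -150.000 -119.997

wrist centre = target − a_3·(cos φ, sin φ) = (4.7940, -4.5002)
cos θ_2 = (43.2345−9²−3²)/(2·9·3) = -0.8660; θ_2 = -150.0003° (elbow-down)
β = atan2(-4.5002,4.7940) = -43.1896°; ψ = atan2(-1.5000,6.4019) = -13.1867°
θ_1 = β − ψ = -30.0029°
θ_3 = φ − θ_1 − θ_2 = -119.9968° (wrapped to (-180°,180°])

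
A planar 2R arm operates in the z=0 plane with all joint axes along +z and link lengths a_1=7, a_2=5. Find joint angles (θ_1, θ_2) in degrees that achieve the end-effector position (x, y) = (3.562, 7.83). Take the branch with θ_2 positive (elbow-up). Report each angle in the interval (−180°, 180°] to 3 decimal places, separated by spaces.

cos θ_2 = (73.9967−7²−5²)/(2·7·5) = -0.0000; θ_2 = 90.0027° (elbow-up)
β = atan2(7.8300,3.5620) = 65.5384°; ψ = atan2(5.0000,6.9998) = 35.5386°
θ_1 = β − ψ = 29.9998°

30.000 90.003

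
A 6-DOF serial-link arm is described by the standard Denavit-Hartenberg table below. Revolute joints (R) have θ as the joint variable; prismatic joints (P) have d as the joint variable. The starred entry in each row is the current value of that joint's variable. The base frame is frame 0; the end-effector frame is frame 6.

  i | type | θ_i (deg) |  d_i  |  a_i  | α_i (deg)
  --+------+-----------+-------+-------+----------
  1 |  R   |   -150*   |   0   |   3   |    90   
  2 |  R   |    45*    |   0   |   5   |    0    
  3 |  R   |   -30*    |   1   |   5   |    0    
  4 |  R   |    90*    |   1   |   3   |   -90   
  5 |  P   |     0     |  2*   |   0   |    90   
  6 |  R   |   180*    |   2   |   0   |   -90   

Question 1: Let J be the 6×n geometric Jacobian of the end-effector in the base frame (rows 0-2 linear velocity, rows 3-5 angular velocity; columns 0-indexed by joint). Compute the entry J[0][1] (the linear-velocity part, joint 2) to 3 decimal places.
6.244

axis z_1 = (-0.5000,0.8660,0.0000); lever o_n−o_1 = (-6.8990,0.6357,7.2098)
cross product → J_v[:, 1] = (6.2438,3.6049,5.6569)
J_ω[:, 1] = z_1
entry J[0][1] = 6.2438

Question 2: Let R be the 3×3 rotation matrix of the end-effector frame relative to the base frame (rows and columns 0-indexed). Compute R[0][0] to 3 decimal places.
End-effector x-axis (col 0 of R) = (-0.2241,-0.1294,-0.9659)
R[0][0] = -0.2241

-0.224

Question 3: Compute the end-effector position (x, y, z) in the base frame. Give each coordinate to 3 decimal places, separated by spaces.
after link 1: o_1 = (-2.5981, -1.5000, 0.0000)
after link 2: o_2 = (-5.6599, -3.2678, 3.5355)
after link 3: o_3 = (-10.3425, -4.8166, 4.8296)
after link 4: o_4 = (-10.1701, -3.5623, 7.7274)
after link 5: o_5 = (-8.4971, -2.5964, 7.2098)
after link 6: o_6 = (-9.4971, -0.8643, 7.2098)

-9.497 -0.864 7.210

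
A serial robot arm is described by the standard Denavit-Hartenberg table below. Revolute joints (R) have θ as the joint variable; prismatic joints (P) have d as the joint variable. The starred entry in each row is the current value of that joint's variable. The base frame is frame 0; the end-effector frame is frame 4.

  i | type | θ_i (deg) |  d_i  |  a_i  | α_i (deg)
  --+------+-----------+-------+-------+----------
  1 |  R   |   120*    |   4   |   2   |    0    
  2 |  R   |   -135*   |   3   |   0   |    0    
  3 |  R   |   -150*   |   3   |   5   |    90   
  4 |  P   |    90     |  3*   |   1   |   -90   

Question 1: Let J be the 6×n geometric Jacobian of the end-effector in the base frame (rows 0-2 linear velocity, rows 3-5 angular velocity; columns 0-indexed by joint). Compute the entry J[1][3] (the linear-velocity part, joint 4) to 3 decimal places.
0.966

prismatic axis z_3 = (-0.2588,0.9659,0.0000)
J_v[:, 3] = z_3; J_ω[:, 3] = (0,0,0)
entry J[1][3] = 0.9659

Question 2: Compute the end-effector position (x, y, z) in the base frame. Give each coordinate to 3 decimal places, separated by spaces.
after link 1: o_1 = (-1.0000, 1.7321, 4.0000)
after link 2: o_2 = (-1.0000, 1.7321, 7.0000)
after link 3: o_3 = (-5.8296, 0.4380, 10.0000)
after link 4: o_4 = (-6.6061, 3.3357, 11.0000)

-6.606 3.336 11.000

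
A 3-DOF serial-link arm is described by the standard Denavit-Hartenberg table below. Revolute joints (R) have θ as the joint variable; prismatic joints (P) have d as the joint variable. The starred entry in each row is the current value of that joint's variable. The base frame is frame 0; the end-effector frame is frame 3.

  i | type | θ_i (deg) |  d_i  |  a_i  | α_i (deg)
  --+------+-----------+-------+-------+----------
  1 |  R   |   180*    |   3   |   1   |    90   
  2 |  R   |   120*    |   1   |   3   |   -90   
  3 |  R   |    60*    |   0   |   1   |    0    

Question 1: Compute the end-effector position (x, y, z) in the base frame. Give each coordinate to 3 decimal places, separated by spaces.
0.750 0.134 6.031

after link 1: o_1 = (-1.0000, 0.0000, 3.0000)
after link 2: o_2 = (0.5000, 1.0000, 5.5981)
after link 3: o_3 = (0.7500, 0.1340, 6.0311)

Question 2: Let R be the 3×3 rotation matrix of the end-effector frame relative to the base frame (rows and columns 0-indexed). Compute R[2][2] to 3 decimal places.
End-effector z-axis (col 2 of R) = (0.8660,-0.0000,-0.5000)
R[2][2] = -0.5000

-0.500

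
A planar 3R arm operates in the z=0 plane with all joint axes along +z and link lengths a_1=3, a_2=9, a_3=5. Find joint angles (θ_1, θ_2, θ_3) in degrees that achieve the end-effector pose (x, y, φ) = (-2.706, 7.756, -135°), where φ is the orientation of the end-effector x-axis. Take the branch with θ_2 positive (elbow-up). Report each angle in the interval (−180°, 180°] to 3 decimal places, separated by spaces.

51.601 44.995 128.404

wrist centre = target − a_3·(cos φ, sin φ) = (0.8295, 11.2915)
cos θ_2 = (128.1869−3²−9²)/(2·3·9) = 0.7072; θ_2 = 44.9954° (elbow-up)
β = atan2(11.2915,0.8295) = 85.7983°; ψ = atan2(6.3634,9.3645) = 34.1973°
θ_1 = β − ψ = 51.6010°
θ_3 = φ − θ_1 − θ_2 = 128.4036° (wrapped to (-180°,180°])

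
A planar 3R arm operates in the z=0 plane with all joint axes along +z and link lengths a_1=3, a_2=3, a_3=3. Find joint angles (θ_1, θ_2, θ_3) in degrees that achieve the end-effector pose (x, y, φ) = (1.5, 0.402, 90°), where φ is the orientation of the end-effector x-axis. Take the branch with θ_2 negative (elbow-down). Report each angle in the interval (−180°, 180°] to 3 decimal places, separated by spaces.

0.001 -120.001 -150.000

wrist centre = target − a_3·(cos φ, sin φ) = (1.5000, -2.5980)
cos θ_2 = (8.9996−3²−3²)/(2·3·3) = -0.5000; θ_2 = -120.0015° (elbow-down)
β = atan2(-2.5980,1.5000) = -59.9993°; ψ = atan2(-2.5980,1.4999) = -60.0007°
θ_1 = β − ψ = 0.0015°
θ_3 = φ − θ_1 − θ_2 = -150.0000° (wrapped to (-180°,180°])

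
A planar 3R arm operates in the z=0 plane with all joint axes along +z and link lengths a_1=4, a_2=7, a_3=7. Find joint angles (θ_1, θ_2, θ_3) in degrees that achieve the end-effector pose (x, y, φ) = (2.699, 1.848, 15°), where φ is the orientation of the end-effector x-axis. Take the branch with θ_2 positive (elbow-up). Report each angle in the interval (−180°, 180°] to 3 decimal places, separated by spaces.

58.990 149.995 166.015

wrist centre = target − a_3·(cos φ, sin φ) = (-4.0625, 0.0363)
cos θ_2 = (16.5051−4²−7²)/(2·4·7) = -0.8660; θ_2 = 149.9949° (elbow-up)
β = atan2(0.0363,-4.0625) = 179.4885°; ψ = atan2(3.5005,-2.0619) = 120.4987°
θ_1 = β − ψ = 58.9898°
θ_3 = φ − θ_1 − θ_2 = 166.0153° (wrapped to (-180°,180°])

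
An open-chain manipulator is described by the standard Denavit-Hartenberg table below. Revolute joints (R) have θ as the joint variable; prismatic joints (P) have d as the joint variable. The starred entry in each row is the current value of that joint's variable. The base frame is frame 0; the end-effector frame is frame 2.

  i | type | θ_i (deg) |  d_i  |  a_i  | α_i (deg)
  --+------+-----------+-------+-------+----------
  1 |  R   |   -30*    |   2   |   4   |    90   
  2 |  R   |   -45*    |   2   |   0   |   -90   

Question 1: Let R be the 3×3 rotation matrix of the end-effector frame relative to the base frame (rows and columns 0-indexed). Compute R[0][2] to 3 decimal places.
End-effector z-axis (col 2 of R) = (0.6124,-0.3536,0.7071)
R[0][2] = 0.6124

0.612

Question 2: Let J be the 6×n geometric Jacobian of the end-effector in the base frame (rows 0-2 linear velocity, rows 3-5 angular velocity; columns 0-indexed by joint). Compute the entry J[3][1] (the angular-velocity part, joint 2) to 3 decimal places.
axis z_1 = (-0.5000,-0.8660,0.0000); lever o_n−o_1 = (-1.0000,-1.7321,0.0000)
cross product → J_v[:, 1] = (0.0000,-0.0000,-0.0000)
J_ω[:, 1] = z_1
entry J[3][1] = -0.5000

-0.500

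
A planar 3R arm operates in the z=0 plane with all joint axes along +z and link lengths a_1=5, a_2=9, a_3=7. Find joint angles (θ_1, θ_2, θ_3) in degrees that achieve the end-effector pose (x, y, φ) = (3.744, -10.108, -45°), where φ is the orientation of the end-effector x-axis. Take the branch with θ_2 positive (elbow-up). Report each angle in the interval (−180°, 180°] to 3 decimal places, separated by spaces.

wrist centre = target − a_3·(cos φ, sin φ) = (-1.2057, -5.1583)
cos θ_2 = (28.0614−5²−9²)/(2·5·9) = -0.8660; θ_2 = 149.9953° (elbow-up)
β = atan2(-5.1583,-1.2057) = -103.1567°; ψ = atan2(4.5006,-2.7939) = 121.8308°
θ_1 = β − ψ = -224.9875°
θ_3 = φ − θ_1 − θ_2 = 29.9922° (wrapped to (-180°,180°])

135.013 149.995 29.992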